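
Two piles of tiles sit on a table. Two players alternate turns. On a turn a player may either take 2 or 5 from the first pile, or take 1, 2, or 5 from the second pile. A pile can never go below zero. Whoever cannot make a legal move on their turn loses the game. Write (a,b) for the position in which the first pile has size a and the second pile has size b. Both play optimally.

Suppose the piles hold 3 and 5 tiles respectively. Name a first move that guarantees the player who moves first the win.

Work bottom-up. With no move the player to move loses. Otherwise the position is W if at least one move leads to an L position for the opponent, and L if every move leads to a W.
No move ever increases a pile, so every position that can arise here has a ≤ 3 and b ≤ 5; it is enough to label the cells with 0 ≤ a ≤ 3 and 0 ≤ b ≤ 5.
Every move lowers a or b (never raises either), so fill the grid row by row in increasing a, and left to right within a row: each cell's successors are then already labelled.
      b=0  b=1  b=2  b=3  b=4  b=5
a=0:    L    W    W    L    W    W
a=1:    L    W    W    L    W    W
a=2:    W    L    W    W    L    W
a=3:    W    L    W    W    L    W
Cells with no legal move (terminal, hence L): (0,0), (1,0).
The remaining L cells, each justified by listing all of its moves:
(0,3): L (options (0,2)(W), (0,1)(W) are all W)
(1,3): L (options (1,2)(W), (1,1)(W) are all W)
(2,1): L (options (0,1)(W), (2,0)(W) are all W)
(2,4): L (options (0,4)(W), (2,3)(W), (2,2)(W) are all W)
(3,1): L (options (1,1)(W), (3,0)(W) are all W)
(3,4): L (options (1,4)(W), (3,3)(W), (3,2)(W) are all W)
Every other cell has at least one move into one of the L cells above, so it is W.
From (3,5), the L positions reachable in one move are: (3,4).

Move to (3,4).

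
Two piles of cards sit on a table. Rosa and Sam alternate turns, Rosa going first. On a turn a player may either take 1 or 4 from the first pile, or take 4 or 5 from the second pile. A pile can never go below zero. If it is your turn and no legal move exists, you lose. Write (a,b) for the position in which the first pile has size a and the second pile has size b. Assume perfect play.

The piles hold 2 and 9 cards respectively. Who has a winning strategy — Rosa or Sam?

Sam wins.

Classify positions by backward induction: terminal positions (no move available) are L. From any other position, the mover wins iff some move reaches an L.
No move ever increases a pile, so every position that can arise here has a ≤ 2 and b ≤ 9; it is enough to label the cells with 0 ≤ a ≤ 2 and 0 ≤ b ≤ 9.
Every move lowers a or b (never raises either), so fill the grid row by row in increasing a, and left to right within a row: each cell's successors are then already labelled.
      b=0  b=1  b=2  b=3  b=4  b=5  b=6  b=7  b=8  b=9
a=0:    L    L    L    L    W    W    W    W    W    L
a=1:    W    W    W    W    L    L    L    L    W    W
a=2:    L    L    L    L    W    W    W    W    W    L
Cells with no legal move (terminal, hence L): (0,0), (0,1), (0,2), (0,3).
The remaining L cells, each justified by listing all of its moves:
(0,9): →(0,5)(W), (0,4)(W) — all W, so L
(1,4): →(0,4)(W), (1,0)(W) — all W, so L
(1,5): →(0,5)(W), (1,1)(W), (1,0)(W) — all W, so L
(1,6): →(0,6)(W), (1,2)(W), (1,1)(W) — all W, so L
(1,7): →(0,7)(W), (1,3)(W), (1,2)(W) — all W, so L
(2,0): →(1,0)(W) only, which is W, so L
(2,1): →(1,1)(W) only, which is W, so L
(2,2): →(1,2)(W) only, which is W, so L
(2,3): →(1,3)(W) only, which is W, so L
(2,9): →(1,9)(W), (2,5)(W), (2,4)(W) — all W, so L
Every other cell has at least one move into one of the L cells above, so it is W.
Every move from (2,9) reaches a W position, so the mover loses.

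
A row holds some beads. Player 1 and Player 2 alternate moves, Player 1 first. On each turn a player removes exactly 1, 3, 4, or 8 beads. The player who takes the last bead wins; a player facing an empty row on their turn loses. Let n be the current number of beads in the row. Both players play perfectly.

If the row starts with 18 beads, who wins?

Player 1 wins.

Compute win/loss labels from the base case upward. A position with no move is L. Any other position is W if it can reach an L in one move, else L.
n=0: no move → L
n=1: W (go to 0, an L position)
n=2: L (sole option 1(W) is W)
n=3: W (go to 2, an L position)
n=4: W (go to 0, an L position)
n=5: W (go to 2, an L position)
n=6: W (go to 2, an L position)
n=7: L (options 6(W), 4(W), 3(W) are all W)
n=8: W (go to 7, an L position)
n=9: L (options 8(W), 6(W), 5(W), 1(W) are all W)
n=10: W (go to 9, an L position)
n=11: W (go to 7, an L position)
n=12: W (go to 9, an L position)
n=13: W (go to 9, an L position)
n=14: L (options 13(W), 11(W), 10(W), 6(W) are all W)
n=15: W (go to 14, an L position)
n=16: L (options 15(W), 13(W), 12(W), 8(W) are all W)
n=17: W (go to 16, an L position)
n=18: W (go to 14, an L position)
From 18 Player 1 can remove 4, leaving 14, reaching an L position.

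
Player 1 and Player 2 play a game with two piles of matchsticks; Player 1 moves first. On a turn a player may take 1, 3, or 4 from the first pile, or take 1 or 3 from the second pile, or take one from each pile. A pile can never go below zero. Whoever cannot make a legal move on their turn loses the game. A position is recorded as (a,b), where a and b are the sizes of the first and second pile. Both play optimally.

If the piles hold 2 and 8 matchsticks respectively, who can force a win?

Player 2 wins.

Use the standard recursion: the mover loses at a terminal position; elsewhere, the mover wins exactly when some move hands the opponent an L position.
No move ever increases a pile, so every position that can arise here has a ≤ 2 and b ≤ 8; it is enough to label the cells with 0 ≤ a ≤ 2 and 0 ≤ b ≤ 8.
Every move lowers a or b (never raises either), so fill the grid row by row in increasing a, and left to right within a row: each cell's successors are then already labelled.
      b=0  b=1  b=2  b=3  b=4  b=5  b=6  b=7  b=8
a=0:    L    W    L    W    L    W    L    W    L
a=1:    W    W    W    W    W    W    W    W    W
a=2:    L    W    L    W    L    W    L    W    L
Cells with no legal move (terminal, hence L): (0,0).
The remaining L cells, each justified by listing all of its moves:
(0,2): L (sole option (0,1)(W) is W)
(0,4): L (options (0,3)(W), (0,1)(W) are all W)
(0,6): L (options (0,5)(W), (0,3)(W) are all W)
(0,8): L (options (0,7)(W), (0,5)(W) are all W)
(2,0): L (sole option (1,0)(W) is W)
(2,2): L (options (1,2)(W), (2,1)(W), (1,1)(W) are all W)
(2,4): L (options (1,4)(W), (2,3)(W), (2,1)(W), (1,3)(W) are all W)
(2,6): L (options (1,6)(W), (2,5)(W), (2,3)(W), (1,5)(W) are all W)
(2,8): L (options (1,8)(W), (2,7)(W), (2,5)(W), (1,7)(W) are all W)
Every other cell has at least one move into one of the L cells above, so it is W.
Every move from (2,8) reaches a W position, so the mover loses.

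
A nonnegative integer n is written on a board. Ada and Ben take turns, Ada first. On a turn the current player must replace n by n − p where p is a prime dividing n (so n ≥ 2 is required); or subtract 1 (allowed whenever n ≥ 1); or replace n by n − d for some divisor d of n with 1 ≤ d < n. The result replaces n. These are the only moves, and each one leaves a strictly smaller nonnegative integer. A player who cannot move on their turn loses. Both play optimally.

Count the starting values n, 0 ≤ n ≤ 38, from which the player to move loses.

9

Use the standard recursion: the mover loses at a terminal position; elsewhere, the mover wins exactly when some move hands the opponent an L position.
n=0: no move → L
n=1: →0(L), so W
n=2: →0(L), so W
n=3: →0(L), so W
n=4: →2(W), 3(W) — all W, so L
n=5: →0(L), so W
n=6: →4(L), so W
n=7: →0(L), so W
n=8: →4(L), so W
n=9: →6(W), 8(W) — all W, so L
n=10: →9(L), so W
n=11: →0(L), so W
n=12: →9(L), so W
n=13: →0(L), so W
n=14: →7(W), 12(W), 13(W) — all W, so L
n=15: →14(L), so W
n=16: →14(L), so W
n=17: →0(L), so W
n=18: →9(L), so W
n=19: →0(L), so W
n=20: →10(W), 15(W), 16(W), 18(W), 19(W) — all W, so L
n=21: →14(L), so W
n=22: →20(L), so W
n=23: →0(L), so W
n=24: →20(L), so W
n=25: →20(L), so W
n=26: →13(W), 24(W), 25(W) — all W, so L
n=27: →26(L), so W
n=28: →14(L), so W
n=29: →0(L), so W
n=30: →20(L), so W
n=31: →0(L), so W
n=32: →16(W), 24(W), 28(W), 30(W), 31(W) — all W, so L
n=33: →32(L), so W
n=34: →32(L), so W
n=35: →28(W), 30(W), 34(W) — all W, so L
n=36: →32(L), so W
n=37: →0(L), so W
n=38: →19(W), 36(W), 37(W) — all W, so L
L entries with 0 ≤ n ≤ 38: n = 0, 4, 9, 14, 20, 26, 32, 35, 38; that makes 9.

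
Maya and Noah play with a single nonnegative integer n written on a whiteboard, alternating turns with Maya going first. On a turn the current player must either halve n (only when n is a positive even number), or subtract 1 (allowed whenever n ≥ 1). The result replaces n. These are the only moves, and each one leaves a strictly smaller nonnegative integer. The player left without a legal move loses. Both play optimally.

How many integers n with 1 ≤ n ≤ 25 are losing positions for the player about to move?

Build the W/L table. Terminal = L. A non-terminal position is W if it has a move to some L; otherwise it is L.
n=0: no move → L
n=1: W (go to 0, an L position)
n=2: L (sole option 1(W) is W)
n=3: W (go to 2, an L position)
n=4: W (go to 2, an L position)
n=5: L (sole option 4(W) is W)
n=6: W (go to 5, an L position)
n=7: L (sole option 6(W) is W)
n=8: W (go to 7, an L position)
n=9: L (sole option 8(W) is W)
n=10: W (go to 5, an L position)
n=11: L (sole option 10(W) is W)
n=12: W (go to 11, an L position)
n=13: L (sole option 12(W) is W)
n=14: W (go to 7, an L position)
n=15: L (sole option 14(W) is W)
n=16: W (go to 15, an L position)
n=17: L (sole option 16(W) is W)
n=18: W (go to 9, an L position)
n=19: L (sole option 18(W) is W)
n=20: W (go to 19, an L position)
n=21: L (sole option 20(W) is W)
n=22: W (go to 11, an L position)
n=23: L (sole option 22(W) is W)
n=24: W (go to 23, an L position)
n=25: L (sole option 24(W) is W)
L entries with 1 ≤ n ≤ 25 (n=0 is outside the asked range and is not counted): n = 2, 5, 7, 9, 11, 13, 15, 17, 19, 21, 23, 25; that makes 12.

12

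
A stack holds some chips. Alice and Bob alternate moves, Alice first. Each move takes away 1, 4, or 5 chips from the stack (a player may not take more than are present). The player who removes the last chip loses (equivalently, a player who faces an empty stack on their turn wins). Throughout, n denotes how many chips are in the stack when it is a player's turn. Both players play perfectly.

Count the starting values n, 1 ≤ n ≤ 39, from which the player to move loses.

10

Positions with no move are W. A position that does have a move is losing for the player to move precisely when every available move leads to a winning position for the opponent. Fill in the labels:
n=0: no move; the opponent has just taken the last chip and therefore loses → W
n=1: the only move is to 0(W), a W ⇒ L
n=2: can move to 1, which is L ⇒ W
n=3: the only move is to 2(W), a W ⇒ L
n=4: can move to 3, which is L ⇒ W
n=5: can move to 1, which is L ⇒ W
n=6: can move to 1, which is L ⇒ W
n=7: can move to 3, which is L ⇒ W
n=8: can move to 3, which is L ⇒ W
n=9: moves to 8(W), 5(W), 4(W); every one is W ⇒ L
n=10: can move to 9, which is L ⇒ W
n=11: moves to 10(W), 7(W), 6(W); every one is W ⇒ L
n=12: can move to 11, which is L ⇒ W
n=13: can move to 9, which is L ⇒ W
n=14: can move to 9, which is L ⇒ W
n=15: can move to 11, which is L ⇒ W
n=16: can move to 11, which is L ⇒ W
n=17: moves to 16(W), 13(W), 12(W); every one is W ⇒ L
n=18: can move to 17, which is L ⇒ W
n=19: moves to 18(W), 15(W), 14(W); every one is W ⇒ L
n=20: can move to 19, which is L ⇒ W
n=21: can move to 17, which is L ⇒ W
n=22: can move to 17, which is L ⇒ W
n=23: can move to 19, which is L ⇒ W
n=24: can move to 19, which is L ⇒ W
n=25: moves to 24(W), 21(W), 20(W); every one is W ⇒ L
n=26: can move to 25, which is L ⇒ W
n=27: moves to 26(W), 23(W), 22(W); every one is W ⇒ L
n=28: can move to 27, which is L ⇒ W
n=29: can move to 25, which is L ⇒ W
n=30: can move to 25, which is L ⇒ W
n=31: can move to 27, which is L ⇒ W
n=32: can move to 27, which is L ⇒ W
n=33: moves to 32(W), 29(W), 28(W); every one is W ⇒ L
n=34: can move to 33, which is L ⇒ W
n=35: moves to 34(W), 31(W), 30(W); every one is W ⇒ L
n=36: can move to 35, which is L ⇒ W
n=37: can move to 33, which is L ⇒ W
n=38: can move to 33, which is L ⇒ W
n=39: can move to 35, which is L ⇒ W
L entries with 1 ≤ n ≤ 39 (the range starts at n=1): n = 1, 3, 9, 11, 17, 19, 25, 27, 33, 35; that makes 10.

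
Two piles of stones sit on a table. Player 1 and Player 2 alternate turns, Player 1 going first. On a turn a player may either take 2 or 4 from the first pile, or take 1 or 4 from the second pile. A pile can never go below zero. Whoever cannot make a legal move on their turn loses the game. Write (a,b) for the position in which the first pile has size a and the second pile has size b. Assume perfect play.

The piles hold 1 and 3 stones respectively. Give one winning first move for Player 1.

Move to (1,2).

Use the standard recursion: the mover loses at a terminal position; elsewhere, the mover wins exactly when some move hands the opponent an L position.
No move ever increases a pile, so every position that can arise here has a ≤ 1 and b ≤ 3; it is enough to label the cells with 0 ≤ a ≤ 1 and 0 ≤ b ≤ 3.
Every move lowers a or b (never raises either), so fill the grid row by row in increasing a, and left to right within a row: each cell's successors are then already labelled.
      b=0  b=1  b=2  b=3
a=0:    L    W    L    W
a=1:    L    W    L    W
Cells with no legal move (terminal, hence L): (0,0), (1,0).
The remaining L cells, each justified by listing all of its moves:
(0,2): the only move is to (0,1)(W), a W ⇒ L
(1,2): the only move is to (1,1)(W), a W ⇒ L
Every other cell has at least one move into one of the L cells above, so it is W.
From (1,3), the L positions reachable in one move are: (1,2).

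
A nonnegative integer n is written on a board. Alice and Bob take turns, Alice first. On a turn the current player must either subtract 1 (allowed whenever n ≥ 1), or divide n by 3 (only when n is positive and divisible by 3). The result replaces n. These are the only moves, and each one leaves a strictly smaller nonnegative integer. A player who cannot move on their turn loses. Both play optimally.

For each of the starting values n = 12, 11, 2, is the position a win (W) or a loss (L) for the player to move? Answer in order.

Classify positions by backward induction: terminal positions (no move available) are L. From any other position, the mover wins iff some move reaches an L.
n=0: no move → L
n=1: →0(L), so W
n=2: →1(W) only, which is W, so L
n=3: →2(L), so W
n=4: →3(W) only, which is W, so L
n=5: →4(L), so W
n=6: →2(L), so W
n=7: →6(W) only, which is W, so L
n=8: →7(L), so W
n=9: →3(W), 8(W) — all W, so L
n=10: →9(L), so W
n=11: →10(W) only, which is W, so L
n=12: →4(L), so W

12: W, 11: L, 2: L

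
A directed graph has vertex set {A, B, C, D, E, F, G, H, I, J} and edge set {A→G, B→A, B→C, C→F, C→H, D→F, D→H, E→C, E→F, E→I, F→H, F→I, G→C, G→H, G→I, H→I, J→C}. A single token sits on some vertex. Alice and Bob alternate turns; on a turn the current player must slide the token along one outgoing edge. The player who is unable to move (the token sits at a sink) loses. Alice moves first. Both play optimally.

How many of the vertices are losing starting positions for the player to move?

Build the W/L table. Terminal = L. A non-terminal position is W if it has a move to some L; otherwise it is L.
Every edge goes from a vertex to one that appears earlier in the order I, H, F, C, G, E, A, D, J, B, so processing vertices in that order labels each vertex after all of its successors.
I: no outgoing edge → L
H: can move to I, which is L ⇒ W
F: can move to I, which is L ⇒ W
C: moves to F(W), H(W); every one is W ⇒ L
G: can move to C, which is L ⇒ W
E: can move to C, which is L ⇒ W
A: the only move is to G(W), a W ⇒ L
D: moves to F(W), H(W); every one is W ⇒ L
J: can move to C, which is L ⇒ W
B: can move to A, which is L ⇒ W
The L vertices are A, C, D, I; that is 4 in all.

4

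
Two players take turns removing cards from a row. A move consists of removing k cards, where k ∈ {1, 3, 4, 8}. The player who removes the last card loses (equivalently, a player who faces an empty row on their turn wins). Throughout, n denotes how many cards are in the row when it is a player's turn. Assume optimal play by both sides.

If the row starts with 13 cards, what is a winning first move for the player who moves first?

Remove 3, leaving 10.

Positions with no move are W. A position that does have a move is losing for the player to move precisely when every available move leads to a winning position for the opponent. Fill in the labels:
n=0: no move; the opponent has just taken the last card and therefore loses → W
n=1: only reaches 0(W), which is W → L
n=2: reaches L-position 1 → W
n=3: only reaches 2(W), 0(W), all W → L
n=4: reaches L-position 3 → W
n=5: reaches L-position 1 → W
n=6: reaches L-position 3 → W
n=7: reaches L-position 3 → W
n=8: only reaches 7(W), 5(W), 4(W), 0(W), all W → L
n=9: reaches L-position 8 → W
n=10: only reaches 9(W), 7(W), 6(W), 2(W), all W → L
n=11: reaches L-position 10 → W
n=12: reaches L-position 8 → W
n=13: reaches L-position 10 → W
From 13, the L positions reachable in one move are: 10.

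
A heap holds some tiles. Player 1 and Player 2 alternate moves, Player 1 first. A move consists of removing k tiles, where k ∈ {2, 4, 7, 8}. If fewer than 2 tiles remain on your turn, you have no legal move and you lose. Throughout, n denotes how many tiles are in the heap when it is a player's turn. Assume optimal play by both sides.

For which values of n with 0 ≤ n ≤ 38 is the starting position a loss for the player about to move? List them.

Label each position W (a win for the player to move) or L (a loss). A position with no legal move is L; any other position is W exactly when some move reaches an L, and L when every move reaches a W.
n=0: no move → L
n=1: no move → L
n=2: can move to 0, which is L ⇒ W
n=3: can move to 1, which is L ⇒ W
n=4: can move to 0, which is L ⇒ W
n=5: can move to 1, which is L ⇒ W
n=6: moves to 4(W), 2(W); every one is W ⇒ L
n=7: can move to 0, which is L ⇒ W
n=8: can move to 6, which is L ⇒ W
n=9: can move to 1, which is L ⇒ W
n=10: can move to 6, which is L ⇒ W
n=11: moves to 9(W), 7(W), 4(W), 3(W); every one is W ⇒ L
n=12: moves to 10(W), 8(W), 5(W), 4(W); every one is W ⇒ L
n=13: can move to 11, which is L ⇒ W
n=14: can move to 12, which is L ⇒ W
n=15: can move to 11, which is L ⇒ W
n=16: can move to 12, which is L ⇒ W
n=17: moves to 15(W), 13(W), 10(W), 9(W); every one is W ⇒ L
n=18: can move to 11, which is L ⇒ W
n=19: can move to 17, which is L ⇒ W
n=20: can move to 12, which is L ⇒ W
n=21: can move to 17, which is L ⇒ W
n=22: moves to 20(W), 18(W), 15(W), 14(W); every one is W ⇒ L
n=23: moves to 21(W), 19(W), 16(W), 15(W); every one is W ⇒ L
n=24: can move to 22, which is L ⇒ W
n=25: can move to 23, which is L ⇒ W
n=26: can move to 22, which is L ⇒ W
n=27: can move to 23, which is L ⇒ W
n=28: moves to 26(W), 24(W), 21(W), 20(W); every one is W ⇒ L
n=29: can move to 22, which is L ⇒ W
n=30: can move to 28, which is L ⇒ W
n=31: can move to 23, which is L ⇒ W
n=32: can move to 28, which is L ⇒ W
n=33: moves to 31(W), 29(W), 26(W), 25(W); every one is W ⇒ L
n=34: moves to 32(W), 30(W), 27(W), 26(W); every one is W ⇒ L
n=35: can move to 33, which is L ⇒ W
n=36: can move to 34, which is L ⇒ W
n=37: can move to 33, which is L ⇒ W
n=38: can move to 34, which is L ⇒ W
Reading off the rows marked L gives the requested list; there are 11 such values of n.

0, 1, 6, 11, 12, 17, 22, 23, 28, 33, 34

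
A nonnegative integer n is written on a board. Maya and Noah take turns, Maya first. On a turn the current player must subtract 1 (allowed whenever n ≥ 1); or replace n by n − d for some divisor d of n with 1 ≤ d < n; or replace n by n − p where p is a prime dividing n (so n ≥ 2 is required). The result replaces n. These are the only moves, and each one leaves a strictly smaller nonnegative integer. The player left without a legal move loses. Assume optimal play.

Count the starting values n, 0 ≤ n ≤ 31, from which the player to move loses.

Build the W/L table. Terminal = L. A non-terminal position is W if it has a move to some L; otherwise it is L.
n=0: no move → L
n=1: reaches L-position 0 → W
n=2: reaches L-position 0 → W
n=3: reaches L-position 0 → W
n=4: only reaches 2(W), 3(W), all W → L
n=5: reaches L-position 0 → W
n=6: reaches L-position 4 → W
n=7: reaches L-position 0 → W
n=8: reaches L-position 4 → W
n=9: only reaches 6(W), 8(W), all W → L
n=10: reaches L-position 9 → W
n=11: reaches L-position 0 → W
n=12: reaches L-position 9 → W
n=13: reaches L-position 0 → W
n=14: only reaches 7(W), 12(W), 13(W), all W → L
n=15: reaches L-position 14 → W
n=16: reaches L-position 14 → W
n=17: reaches L-position 0 → W
n=18: reaches L-position 9 → W
n=19: reaches L-position 0 → W
n=20: only reaches 10(W), 15(W), 16(W), 18(W), 19(W), all W → L
n=21: reaches L-position 14 → W
n=22: reaches L-position 20 → W
n=23: reaches L-position 0 → W
n=24: reaches L-position 20 → W
n=25: reaches L-position 20 → W
n=26: only reaches 13(W), 24(W), 25(W), all W → L
n=27: reaches L-position 26 → W
n=28: reaches L-position 14 → W
n=29: reaches L-position 0 → W
n=30: reaches L-position 20 → W
n=31: reaches L-position 0 → W
L entries with 0 ≤ n ≤ 31: n = 0, 4, 9, 14, 20, 26; that makes 6.

6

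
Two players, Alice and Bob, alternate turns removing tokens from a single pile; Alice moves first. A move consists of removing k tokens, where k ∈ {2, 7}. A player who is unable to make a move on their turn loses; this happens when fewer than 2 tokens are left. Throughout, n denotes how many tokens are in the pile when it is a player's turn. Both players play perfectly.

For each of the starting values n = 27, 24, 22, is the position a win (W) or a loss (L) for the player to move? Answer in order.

27: L, 24: W, 22: L

Use the standard recursion: the mover loses at a terminal position; elsewhere, the mover wins exactly when some move hands the opponent an L position.
n=0: no move → L
n=1: no move → L
n=2: reaches L-position 0 → W
n=3: reaches L-position 1 → W
n=4: only reaches 2(W), which is W → L
n=5: only reaches 3(W), which is W → L
n=6: reaches L-position 4 → W
n=7: reaches L-position 5 → W
n=8: reaches L-position 1 → W
n=9: only reaches 7(W), 2(W), all W → L
n=10: only reaches 8(W), 3(W), all W → L
n=11: reaches L-position 9 → W
n=12: reaches L-position 10 → W
n=13: only reaches 11(W), 6(W), all W → L
n=14: only reaches 12(W), 7(W), all W → L
n=15: reaches L-position 13 → W
n=16: reaches L-position 14 → W
n=17: reaches L-position 10 → W
n=18: only reaches 16(W), 11(W), all W → L
n=19: only reaches 17(W), 12(W), all W → L
n=20: reaches L-position 18 → W
n=21: reaches L-position 19 → W
n=22: only reaches 20(W), 15(W), all W → L
n=23: only reaches 21(W), 16(W), all W → L
n=24: reaches L-position 22 → W
n=25: reaches L-position 23 → W
n=26: reaches L-position 19 → W
n=27: only reaches 25(W), 20(W), all W → L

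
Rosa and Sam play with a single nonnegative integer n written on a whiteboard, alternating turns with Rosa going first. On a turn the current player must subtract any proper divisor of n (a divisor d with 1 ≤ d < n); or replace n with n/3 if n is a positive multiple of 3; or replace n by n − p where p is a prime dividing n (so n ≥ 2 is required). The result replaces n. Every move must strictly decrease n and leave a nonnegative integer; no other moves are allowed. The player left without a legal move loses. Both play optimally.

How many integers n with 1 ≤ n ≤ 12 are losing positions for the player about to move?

3

Classify positions by backward induction: terminal positions (no move available) are L. From any other position, the mover wins iff some move reaches an L.
n=0: no move → L
n=1: no move → L
n=2: W (go to 0, an L position)
n=3: W (go to 0, an L position)
n=4: L (options 2(W), 3(W) are all W)
n=5: W (go to 0, an L position)
n=6: W (go to 4, an L position)
n=7: W (go to 0, an L position)
n=8: W (go to 4, an L position)
n=9: L (options 3(W), 6(W), 8(W) are all W)
n=10: W (go to 9, an L position)
n=11: W (go to 0, an L position)
n=12: W (go to 4, an L position)
L entries with 1 ≤ n ≤ 12 (n=0 is outside the asked range and is not counted): n = 1, 4, 9; that makes 3.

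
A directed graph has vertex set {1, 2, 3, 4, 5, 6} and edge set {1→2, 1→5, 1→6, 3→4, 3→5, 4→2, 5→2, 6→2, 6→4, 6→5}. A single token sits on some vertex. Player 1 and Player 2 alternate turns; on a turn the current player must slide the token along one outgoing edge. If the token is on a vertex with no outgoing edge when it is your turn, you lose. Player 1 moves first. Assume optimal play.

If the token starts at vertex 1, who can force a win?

Label each position W (a win for the player to move) or L (a loss). A position with no legal move is L; any other position is W exactly when some move reaches an L, and L when every move reaches a W.
Every edge goes from a vertex to one that appears earlier in the order 2, 4, 5, 6, 3, 1, so processing vertices in that order labels each vertex after all of its successors.
2: no outgoing edge → L
4: can move to 2, which is L ⇒ W
5: can move to 2, which is L ⇒ W
6: can move to 2, which is L ⇒ W
3: moves to 5(W), 4(W); every one is W ⇒ L
1: can move to 2, which is L ⇒ W
The starting position 1 is W: Player 1 should move to 2, handing over an L position.

Player 1 wins.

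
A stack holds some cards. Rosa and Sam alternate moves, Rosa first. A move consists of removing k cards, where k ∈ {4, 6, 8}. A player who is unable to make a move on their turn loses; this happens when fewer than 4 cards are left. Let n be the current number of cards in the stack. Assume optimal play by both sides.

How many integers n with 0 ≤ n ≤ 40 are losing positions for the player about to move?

Work bottom-up. With no move the player to move loses. Otherwise the position is W if at least one move leads to an L position for the opponent, and L if every move leads to a W.
n=0: no move → L
n=1: no move → L
n=2: no move → L
n=3: no move → L
n=4: reaches L-position 0 → W
n=5: reaches L-position 1 → W
n=6: reaches L-position 2 → W
n=7: reaches L-position 3 → W
n=8: reaches L-position 2 → W
n=9: reaches L-position 3 → W
n=10: reaches L-position 2 → W
n=11: reaches L-position 3 → W
n=12: only reaches 8(W), 6(W), 4(W), all W → L
n=13: only reaches 9(W), 7(W), 5(W), all W → L
n=14: only reaches 10(W), 8(W), 6(W), all W → L
n=15: only reaches 11(W), 9(W), 7(W), all W → L
n=16: reaches L-position 12 → W
n=17: reaches L-position 13 → W
n=18: reaches L-position 14 → W
n=19: reaches L-position 15 → W
n=20: reaches L-position 14 → W
n=21: reaches L-position 15 → W
n=22: reaches L-position 14 → W
n=23: reaches L-position 15 → W
n=24: only reaches 20(W), 18(W), 16(W), all W → L
n=25: only reaches 21(W), 19(W), 17(W), all W → L
n=26: only reaches 22(W), 20(W), 18(W), all W → L
n=27: only reaches 23(W), 21(W), 19(W), all W → L
n=28: reaches L-position 24 → W
n=29: reaches L-position 25 → W
n=30: reaches L-position 26 → W
n=31: reaches L-position 27 → W
n=32: reaches L-position 26 → W
n=33: reaches L-position 27 → W
n=34: reaches L-position 26 → W
n=35: reaches L-position 27 → W
n=36: only reaches 32(W), 30(W), 28(W), all W → L
n=37: only reaches 33(W), 31(W), 29(W), all W → L
n=38: only reaches 34(W), 32(W), 30(W), all W → L
n=39: only reaches 35(W), 33(W), 31(W), all W → L
n=40: reaches L-position 36 → W
L entries with 0 ≤ n ≤ 40: n = 0, 1, 2, 3, 12, 13, 14, 15, 24, 25, 26, 27, 36, 37, 38, 39; that makes 16.

16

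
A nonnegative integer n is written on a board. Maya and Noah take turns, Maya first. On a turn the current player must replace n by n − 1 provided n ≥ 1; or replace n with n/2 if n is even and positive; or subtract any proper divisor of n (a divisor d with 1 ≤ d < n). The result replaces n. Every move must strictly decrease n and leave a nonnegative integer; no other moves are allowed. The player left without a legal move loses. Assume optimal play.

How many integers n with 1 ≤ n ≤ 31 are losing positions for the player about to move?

15

Label each position W (a win for the player to move) or L (a loss). A position with no legal move is L; any other position is W exactly when some move reaches an L, and L when every move reaches a W.
n=0: no move → L
n=1: →0(L), so W
n=2: →1(W) only, which is W, so L
n=3: →2(L), so W
n=4: →2(L), so W
n=5: →4(W) only, which is W, so L
n=6: →5(L), so W
n=7: →6(W) only, which is W, so L
n=8: →7(L), so W
n=9: →6(W), 8(W) — all W, so L
n=10: →5(L), so W
n=11: →10(W) only, which is W, so L
n=12: →9(L), so W
n=13: →12(W) only, which is W, so L
n=14: →7(L), so W
n=15: →10(W), 12(W), 14(W) — all W, so L
n=16: →15(L), so W
n=17: →16(W) only, which is W, so L
n=18: →9(L), so W
n=19: →18(W) only, which is W, so L
n=20: →15(L), so W
n=21: →14(W), 18(W), 20(W) — all W, so L
n=22: →11(L), so W
n=23: →22(W) only, which is W, so L
n=24: →21(L), so W
n=25: →20(W), 24(W) — all W, so L
n=26: →13(L), so W
n=27: →18(W), 24(W), 26(W) — all W, so L
n=28: →21(L), so W
n=29: →28(W) only, which is W, so L
n=30: →15(L), so W
n=31: →30(W) only, which is W, so L
L entries with 1 ≤ n ≤ 31 (n=0 is outside the asked range and is not counted): n = 2, 5, 7, 9, 11, 13, 15, 17, 19, 21, 23, 25, 27, 29, 31; that makes 15.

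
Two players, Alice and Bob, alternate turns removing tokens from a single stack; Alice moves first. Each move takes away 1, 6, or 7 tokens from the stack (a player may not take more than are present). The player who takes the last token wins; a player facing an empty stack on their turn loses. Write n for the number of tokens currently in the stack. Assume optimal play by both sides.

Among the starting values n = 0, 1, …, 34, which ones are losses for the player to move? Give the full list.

Work bottom-up. With no move the player to move loses. Otherwise the position is W if at least one move leads to an L position for the opponent, and L if every move leads to a W.
n=0: no move → L
n=1: reaches L-position 0 → W
n=2: only reaches 1(W), which is W → L
n=3: reaches L-position 2 → W
n=4: only reaches 3(W), which is W → L
n=5: reaches L-position 4 → W
n=6: reaches L-position 0 → W
n=7: reaches L-position 0 → W
n=8: reaches L-position 2 → W
n=9: reaches L-position 2 → W
n=10: reaches L-position 4 → W
n=11: reaches L-position 4 → W
n=12: only reaches 11(W), 6(W), 5(W), all W → L
n=13: reaches L-position 12 → W
n=14: only reaches 13(W), 8(W), 7(W), all W → L
n=15: reaches L-position 14 → W
n=16: only reaches 15(W), 10(W), 9(W), all W → L
n=17: reaches L-position 16 → W
n=18: reaches L-position 12 → W
n=19: reaches L-position 12 → W
n=20: reaches L-position 14 → W
n=21: reaches L-position 14 → W
n=22: reaches L-position 16 → W
n=23: reaches L-position 16 → W
n=24: only reaches 23(W), 18(W), 17(W), all W → L
n=25: reaches L-position 24 → W
n=26: only reaches 25(W), 20(W), 19(W), all W → L
n=27: reaches L-position 26 → W
n=28: only reaches 27(W), 22(W), 21(W), all W → L
n=29: reaches L-position 28 → W
n=30: reaches L-position 24 → W
n=31: reaches L-position 24 → W
n=32: reaches L-position 26 → W
n=33: reaches L-position 26 → W
n=34: reaches L-position 28 → W
The losing starting values of n are exactly the entries labelled L in this table (9 of them).

0, 2, 4, 12, 14, 16, 24, 26, 28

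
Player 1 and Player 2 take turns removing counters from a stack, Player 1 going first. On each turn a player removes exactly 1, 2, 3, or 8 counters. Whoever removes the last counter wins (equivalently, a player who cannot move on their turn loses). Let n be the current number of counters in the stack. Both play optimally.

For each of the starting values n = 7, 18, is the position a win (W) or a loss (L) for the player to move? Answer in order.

7: W, 18: L

Label each position W (a win for the player to move) or L (a loss). A position with no legal move is L; any other position is W exactly when some move reaches an L, and L when every move reaches a W.
n=0: no move → L
n=1: can move to 0, which is L ⇒ W
n=2: can move to 0, which is L ⇒ W
n=3: can move to 0, which is L ⇒ W
n=4: moves to 3(W), 2(W), 1(W); every one is W ⇒ L
n=5: can move to 4, which is L ⇒ W
n=6: can move to 4, which is L ⇒ W
n=7: can move to 4, which is L ⇒ W
n=8: can move to 0, which is L ⇒ W
n=9: moves to 8(W), 7(W), 6(W), 1(W); every one is W ⇒ L
n=10: can move to 9, which is L ⇒ W
n=11: can move to 9, which is L ⇒ W
n=12: can move to 9, which is L ⇒ W
n=13: moves to 12(W), 11(W), 10(W), 5(W); every one is W ⇒ L
n=14: can move to 13, which is L ⇒ W
n=15: can move to 13, which is L ⇒ W
n=16: can move to 13, which is L ⇒ W
n=17: can move to 9, which is L ⇒ W
n=18: moves to 17(W), 16(W), 15(W), 10(W); every one is W ⇒ L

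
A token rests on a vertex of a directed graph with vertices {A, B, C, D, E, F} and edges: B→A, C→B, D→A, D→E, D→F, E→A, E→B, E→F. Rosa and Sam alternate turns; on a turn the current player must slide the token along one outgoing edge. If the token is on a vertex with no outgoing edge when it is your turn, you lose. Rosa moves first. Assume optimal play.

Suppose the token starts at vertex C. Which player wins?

Use the standard recursion: the mover loses at a terminal position; elsewhere, the mover wins exactly when some move hands the opponent an L position.
Every edge goes from a vertex to one that appears earlier in the order A, F, B, E, C, D, so processing vertices in that order labels each vertex after all of its successors.
A: no outgoing edge → L
F: no outgoing edge → L
B: can move to A, which is L ⇒ W
E: can move to F, which is L ⇒ W
C: the only move is to B(W), a W ⇒ L
D: can move to F, which is L ⇒ W
Every move from C reaches a W position, so the mover loses.

Sam wins.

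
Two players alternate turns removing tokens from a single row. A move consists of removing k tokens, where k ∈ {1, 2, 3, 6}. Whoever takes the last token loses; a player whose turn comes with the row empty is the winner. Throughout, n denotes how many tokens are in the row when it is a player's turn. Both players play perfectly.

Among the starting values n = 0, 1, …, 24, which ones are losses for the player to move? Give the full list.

1, 5, 9, 13, 17, 21

Build the W/L table. Terminal = W. A non-terminal position is W if it has a move to some L; otherwise it is L.
n=0: no move; the opponent has just taken the last token and therefore loses → W
n=1: only reaches 0(W), which is W → L
n=2: reaches L-position 1 → W
n=3: reaches L-position 1 → W
n=4: reaches L-position 1 → W
n=5: only reaches 4(W), 3(W), 2(W), all W → L
n=6: reaches L-position 5 → W
n=7: reaches L-position 5 → W
n=8: reaches L-position 5 → W
n=9: only reaches 8(W), 7(W), 6(W), 3(W), all W → L
n=10: reaches L-position 9 → W
n=11: reaches L-position 9 → W
n=12: reaches L-position 9 → W
n=13: only reaches 12(W), 11(W), 10(W), 7(W), all W → L
n=14: reaches L-position 13 → W
n=15: reaches L-position 13 → W
n=16: reaches L-position 13 → W
n=17: only reaches 16(W), 15(W), 14(W), 11(W), all W → L
n=18: reaches L-position 17 → W
n=19: reaches L-position 17 → W
n=20: reaches L-position 17 → W
n=21: only reaches 20(W), 19(W), 18(W), 15(W), all W → L
n=22: reaches L-position 21 → W
n=23: reaches L-position 21 → W
n=24: reaches L-position 21 → W
The losing starting values of n are exactly the entries labelled L in this table (6 of them).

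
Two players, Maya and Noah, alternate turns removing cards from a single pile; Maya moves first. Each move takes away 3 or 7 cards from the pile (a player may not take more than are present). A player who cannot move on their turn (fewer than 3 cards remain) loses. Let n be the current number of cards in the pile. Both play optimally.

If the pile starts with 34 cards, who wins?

Compute win/loss labels from the base case upward. A position with no move is L. Any other position is W if it can reach an L in one move, else L.
n=0: no move → L
n=1: no move → L
n=2: no move → L
n=3: W (go to 0, an L position)
n=4: W (go to 1, an L position)
n=5: W (go to 2, an L position)
n=6: L (sole option 3(W) is W)
n=7: W (go to 0, an L position)
n=8: W (go to 1, an L position)
n=9: W (go to 6, an L position)
n=10: L (options 7(W), 3(W) are all W)
n=11: L (options 8(W), 4(W) are all W)
n=12: L (options 9(W), 5(W) are all W)
n=13: W (go to 10, an L position)
n=14: W (go to 11, an L position)
n=15: W (go to 12, an L position)
n=16: L (options 13(W), 9(W) are all W)
n=17: W (go to 10, an L position)
n=18: W (go to 11, an L position)
n=19: W (go to 16, an L position)
n=20: L (options 17(W), 13(W) are all W)
n=21: L (options 18(W), 14(W) are all W)
n=22: L (options 19(W), 15(W) are all W)
n=23: W (go to 20, an L position)
n=24: W (go to 21, an L position)
n=25: W (go to 22, an L position)
n=26: L (options 23(W), 19(W) are all W)
n=27: W (go to 20, an L position)
n=28: W (go to 21, an L position)
n=29: W (go to 26, an L position)
n=30: L (options 27(W), 23(W) are all W)
n=31: L (options 28(W), 24(W) are all W)
n=32: L (options 29(W), 25(W) are all W)
n=33: W (go to 30, an L position)
n=34: W (go to 31, an L position)
The starting position 34 is W: Maya should remove 3, leaving 31, handing over an L position.

Maya wins.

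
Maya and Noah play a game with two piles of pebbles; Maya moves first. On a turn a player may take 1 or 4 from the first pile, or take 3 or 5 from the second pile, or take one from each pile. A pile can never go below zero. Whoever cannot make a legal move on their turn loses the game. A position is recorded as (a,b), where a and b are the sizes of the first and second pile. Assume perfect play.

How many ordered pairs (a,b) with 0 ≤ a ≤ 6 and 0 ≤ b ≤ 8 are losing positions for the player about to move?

Build the W/L table. Terminal = L. A non-terminal position is W if it has a move to some L; otherwise it is L.
Every move lowers a or b (never raises either), so fill the grid row by row in increasing a, and left to right within a row: each cell's successors are then already labelled.
      b=0  b=1  b=2  b=3  b=4  b=5  b=6  b=7  b=8
a=0:    L    L    L    W    W    W    W    W    L
a=1:    W    W    W    W    L    L    L    W    W
a=2:    L    L    L    W    W    W    W    W    L
a=3:    W    W    W    W    L    L    L    W    W
a=4:    W    W    W    L    W    W    W    W    W
a=5:    L    L    L    W    W    W    W    W    L
a=6:    W    W    W    W    L    L    L    W    W
Cells with no legal move (terminal, hence L): (0,0), (0,1), (0,2).
The remaining L cells, each justified by listing all of its moves:
(0,8): →(0,5)(W), (0,3)(W) — all W, so L
(1,4): →(0,4)(W), (1,1)(W), (0,3)(W) — all W, so L
(1,5): →(0,5)(W), (1,2)(W), (1,0)(W), (0,4)(W) — all W, so L
(1,6): →(0,6)(W), (1,3)(W), (1,1)(W), (0,5)(W) — all W, so L
(2,0): →(1,0)(W) only, which is W, so L
(2,1): →(1,1)(W), (1,0)(W) — all W, so L
(2,2): →(1,2)(W), (1,1)(W) — all W, so L
(2,8): →(1,8)(W), (2,5)(W), (2,3)(W), (1,7)(W) — all W, so L
(3,4): →(2,4)(W), (3,1)(W), (2,3)(W) — all W, so L
(3,5): →(2,5)(W), (3,2)(W), (3,0)(W), (2,4)(W) — all W, so L
(3,6): →(2,6)(W), (3,3)(W), (3,1)(W), (2,5)(W) — all W, so L
(4,3): →(3,3)(W), (0,3)(W), (4,0)(W), (3,2)(W) — all W, so L
(5,0): →(4,0)(W), (1,0)(W) — all W, so L
(5,1): →(4,1)(W), (1,1)(W), (4,0)(W) — all W, so L
(5,2): →(4,2)(W), (1,2)(W), (4,1)(W) — all W, so L
(5,8): →(4,8)(W), (1,8)(W), (5,5)(W), (5,3)(W), (4,7)(W) — all W, so L
(6,4): →(5,4)(W), (2,4)(W), (6,1)(W), (5,3)(W) — all W, so L
(6,5): →(5,5)(W), (2,5)(W), (6,2)(W), (6,0)(W), (5,4)(W) — all W, so L
(6,6): →(5,6)(W), (2,6)(W), (6,3)(W), (6,1)(W), (5,5)(W) — all W, so L
Every other cell has at least one move into one of the L cells above, so it is W.
L cells per row: a=0: 4, a=1: 3, a=2: 4, a=3: 3, a=4: 1, a=5: 4, a=6: 3; total 22.

22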